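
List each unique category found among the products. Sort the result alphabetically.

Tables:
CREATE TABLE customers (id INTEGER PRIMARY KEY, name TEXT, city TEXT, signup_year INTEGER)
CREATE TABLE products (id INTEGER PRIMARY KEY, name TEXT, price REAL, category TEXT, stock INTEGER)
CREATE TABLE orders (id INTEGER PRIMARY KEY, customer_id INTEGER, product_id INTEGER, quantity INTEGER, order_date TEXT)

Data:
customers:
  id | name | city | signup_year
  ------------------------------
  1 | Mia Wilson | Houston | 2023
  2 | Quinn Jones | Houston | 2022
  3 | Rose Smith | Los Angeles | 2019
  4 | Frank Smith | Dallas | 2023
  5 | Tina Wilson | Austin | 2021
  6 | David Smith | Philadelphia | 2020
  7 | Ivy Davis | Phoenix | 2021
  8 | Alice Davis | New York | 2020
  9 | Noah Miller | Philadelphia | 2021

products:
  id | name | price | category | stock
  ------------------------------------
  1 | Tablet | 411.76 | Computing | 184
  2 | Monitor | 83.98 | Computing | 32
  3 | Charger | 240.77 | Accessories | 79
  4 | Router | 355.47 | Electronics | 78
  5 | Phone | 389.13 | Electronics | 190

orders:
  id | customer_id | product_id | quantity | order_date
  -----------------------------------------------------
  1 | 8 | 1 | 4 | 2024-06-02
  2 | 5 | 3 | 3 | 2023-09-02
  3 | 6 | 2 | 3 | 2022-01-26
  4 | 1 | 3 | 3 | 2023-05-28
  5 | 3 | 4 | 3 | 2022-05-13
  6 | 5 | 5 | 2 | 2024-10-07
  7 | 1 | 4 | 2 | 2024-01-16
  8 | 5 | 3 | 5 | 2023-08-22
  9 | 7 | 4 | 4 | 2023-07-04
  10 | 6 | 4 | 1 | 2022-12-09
SELECT DISTINCT category FROM products ORDER BY category

Execution result:
category
Accessories
Computing
Electronics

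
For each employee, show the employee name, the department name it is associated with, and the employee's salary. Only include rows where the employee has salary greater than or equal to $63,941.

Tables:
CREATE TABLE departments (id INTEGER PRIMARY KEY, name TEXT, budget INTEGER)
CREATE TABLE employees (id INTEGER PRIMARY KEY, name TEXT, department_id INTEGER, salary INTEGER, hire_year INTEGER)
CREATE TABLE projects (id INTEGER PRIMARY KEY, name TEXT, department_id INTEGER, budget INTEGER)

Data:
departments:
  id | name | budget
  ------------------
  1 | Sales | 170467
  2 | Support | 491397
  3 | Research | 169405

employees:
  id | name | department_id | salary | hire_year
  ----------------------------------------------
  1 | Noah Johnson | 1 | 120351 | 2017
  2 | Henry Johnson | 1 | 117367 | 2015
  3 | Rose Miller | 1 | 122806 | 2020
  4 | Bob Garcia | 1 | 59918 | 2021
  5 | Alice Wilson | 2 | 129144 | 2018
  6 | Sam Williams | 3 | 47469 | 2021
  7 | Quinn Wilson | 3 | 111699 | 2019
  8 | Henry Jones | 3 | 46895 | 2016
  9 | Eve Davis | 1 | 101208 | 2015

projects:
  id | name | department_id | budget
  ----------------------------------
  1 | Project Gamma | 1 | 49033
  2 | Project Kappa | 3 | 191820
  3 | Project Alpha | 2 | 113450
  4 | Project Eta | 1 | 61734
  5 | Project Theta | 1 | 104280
SELECT c.name, p.name AS department, c.salary FROM employees c JOIN departments p ON c.department_id = p.id WHERE c.salary >= 63941

Execution result:
name | department | salary
Noah Johnson | Sales | 120351
Henry Johnson | Sales | 117367
Rose Miller | Sales | 122806
Alice Wilson | Support | 129144
Quinn Wilson | Research | 111699
Eve Davis | Sales | 101208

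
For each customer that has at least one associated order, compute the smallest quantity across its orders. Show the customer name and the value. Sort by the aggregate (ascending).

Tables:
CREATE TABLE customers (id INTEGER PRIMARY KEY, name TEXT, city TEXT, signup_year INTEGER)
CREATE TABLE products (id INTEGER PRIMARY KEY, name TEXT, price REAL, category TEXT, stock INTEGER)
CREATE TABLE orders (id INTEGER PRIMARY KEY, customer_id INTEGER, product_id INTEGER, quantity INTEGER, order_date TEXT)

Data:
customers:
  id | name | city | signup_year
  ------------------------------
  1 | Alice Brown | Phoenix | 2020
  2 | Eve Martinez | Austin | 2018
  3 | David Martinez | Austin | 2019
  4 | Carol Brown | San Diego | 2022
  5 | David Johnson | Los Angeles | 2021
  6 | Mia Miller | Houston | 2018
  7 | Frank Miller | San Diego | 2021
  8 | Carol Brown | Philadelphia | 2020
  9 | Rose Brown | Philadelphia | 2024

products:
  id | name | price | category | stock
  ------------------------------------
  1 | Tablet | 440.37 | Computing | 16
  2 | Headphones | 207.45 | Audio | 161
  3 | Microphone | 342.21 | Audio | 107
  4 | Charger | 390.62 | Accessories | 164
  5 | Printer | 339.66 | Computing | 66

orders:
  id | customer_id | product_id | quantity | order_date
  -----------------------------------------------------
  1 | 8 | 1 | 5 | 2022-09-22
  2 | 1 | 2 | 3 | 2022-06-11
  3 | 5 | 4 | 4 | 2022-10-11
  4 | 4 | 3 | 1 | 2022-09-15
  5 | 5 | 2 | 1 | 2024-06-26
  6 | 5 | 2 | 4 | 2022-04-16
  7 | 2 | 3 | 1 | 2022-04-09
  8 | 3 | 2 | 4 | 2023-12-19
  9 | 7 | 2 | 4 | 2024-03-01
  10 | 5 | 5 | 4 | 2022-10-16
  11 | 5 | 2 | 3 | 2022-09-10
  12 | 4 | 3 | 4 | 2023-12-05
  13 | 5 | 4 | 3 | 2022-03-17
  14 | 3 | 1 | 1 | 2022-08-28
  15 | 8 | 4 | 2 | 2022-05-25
SELECT p.name, MIN(c.quantity) AS min_quantity FROM orders c JOIN customers p ON c.customer_id = p.id GROUP BY p.id, p.name ORDER BY min_quantity ASC

Execution result:
name | min_quantity
Eve Martinez | 1
David Martinez | 1
Carol Brown | 1
David Johnson | 1
Carol Brown | 2
Alice Brown | 3
Frank Miller | 4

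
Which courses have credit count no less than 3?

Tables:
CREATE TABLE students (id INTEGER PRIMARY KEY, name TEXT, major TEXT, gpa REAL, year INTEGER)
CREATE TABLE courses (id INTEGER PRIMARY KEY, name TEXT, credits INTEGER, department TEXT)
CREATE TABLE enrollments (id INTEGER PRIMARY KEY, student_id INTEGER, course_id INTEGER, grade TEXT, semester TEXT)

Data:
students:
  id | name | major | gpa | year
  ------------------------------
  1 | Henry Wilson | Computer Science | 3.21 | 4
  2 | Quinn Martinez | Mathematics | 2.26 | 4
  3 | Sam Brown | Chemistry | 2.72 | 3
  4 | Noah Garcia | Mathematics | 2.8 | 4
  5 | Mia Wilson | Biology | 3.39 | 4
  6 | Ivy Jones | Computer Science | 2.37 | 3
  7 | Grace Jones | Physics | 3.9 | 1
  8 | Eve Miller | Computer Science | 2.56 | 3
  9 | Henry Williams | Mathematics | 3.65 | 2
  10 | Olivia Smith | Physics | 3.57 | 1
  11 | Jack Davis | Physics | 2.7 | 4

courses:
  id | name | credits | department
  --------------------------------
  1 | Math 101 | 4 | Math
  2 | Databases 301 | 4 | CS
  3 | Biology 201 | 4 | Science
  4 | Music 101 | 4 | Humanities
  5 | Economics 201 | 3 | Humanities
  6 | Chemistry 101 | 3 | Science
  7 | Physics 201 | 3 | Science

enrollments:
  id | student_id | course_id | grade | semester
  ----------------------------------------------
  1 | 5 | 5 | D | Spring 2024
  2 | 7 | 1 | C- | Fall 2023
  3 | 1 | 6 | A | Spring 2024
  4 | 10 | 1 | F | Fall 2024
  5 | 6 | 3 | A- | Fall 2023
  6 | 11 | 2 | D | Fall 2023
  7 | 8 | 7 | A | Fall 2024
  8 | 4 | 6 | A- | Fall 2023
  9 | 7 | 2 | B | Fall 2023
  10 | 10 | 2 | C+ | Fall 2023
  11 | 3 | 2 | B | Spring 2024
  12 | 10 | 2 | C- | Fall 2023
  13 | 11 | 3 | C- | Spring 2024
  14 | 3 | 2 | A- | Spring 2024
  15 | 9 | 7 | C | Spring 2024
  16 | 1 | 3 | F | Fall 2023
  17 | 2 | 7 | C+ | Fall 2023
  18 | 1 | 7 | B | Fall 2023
SELECT name, credits FROM courses WHERE credits >= 3

Execution result:
name | credits
Math 101 | 4
Databases 301 | 4
Biology 201 | 4
Music 101 | 4
Economics 201 | 3
Chemistry 101 | 3
Physics 201 | 3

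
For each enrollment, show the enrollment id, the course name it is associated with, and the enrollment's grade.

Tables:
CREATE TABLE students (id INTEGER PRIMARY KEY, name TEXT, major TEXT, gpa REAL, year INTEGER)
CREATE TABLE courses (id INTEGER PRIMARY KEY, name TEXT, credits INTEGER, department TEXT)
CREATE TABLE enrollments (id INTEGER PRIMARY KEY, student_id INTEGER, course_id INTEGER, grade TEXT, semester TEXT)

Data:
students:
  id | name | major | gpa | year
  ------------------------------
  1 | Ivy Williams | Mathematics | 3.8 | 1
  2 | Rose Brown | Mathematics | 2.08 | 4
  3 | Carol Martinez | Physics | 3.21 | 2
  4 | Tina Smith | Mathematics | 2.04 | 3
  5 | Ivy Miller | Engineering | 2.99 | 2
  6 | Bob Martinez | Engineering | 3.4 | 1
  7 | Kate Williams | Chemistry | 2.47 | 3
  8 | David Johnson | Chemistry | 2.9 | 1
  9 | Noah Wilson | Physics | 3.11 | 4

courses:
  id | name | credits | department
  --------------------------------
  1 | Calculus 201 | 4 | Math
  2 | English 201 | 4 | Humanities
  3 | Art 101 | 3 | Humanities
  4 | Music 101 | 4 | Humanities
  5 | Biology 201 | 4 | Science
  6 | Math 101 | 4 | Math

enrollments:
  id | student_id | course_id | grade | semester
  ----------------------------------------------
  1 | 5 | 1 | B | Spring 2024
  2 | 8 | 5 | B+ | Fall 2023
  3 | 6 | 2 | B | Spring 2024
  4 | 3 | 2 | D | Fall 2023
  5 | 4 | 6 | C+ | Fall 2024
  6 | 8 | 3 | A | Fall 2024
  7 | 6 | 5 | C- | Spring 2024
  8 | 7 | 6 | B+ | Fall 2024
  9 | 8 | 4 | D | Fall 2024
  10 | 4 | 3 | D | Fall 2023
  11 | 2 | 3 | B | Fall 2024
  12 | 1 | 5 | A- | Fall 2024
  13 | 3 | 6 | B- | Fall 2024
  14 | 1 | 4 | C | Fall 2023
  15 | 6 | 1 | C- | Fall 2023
SELECT c.id, p.name AS course, c.grade FROM enrollments c JOIN courses p ON c.course_id = p.id

Execution result:
id | course | grade
1 | Calculus 201 | B
2 | Biology 201 | B+
3 | English 201 | B
4 | English 201 | D
5 | Math 101 | C+
6 | Art 101 | A
7 | Biology 201 | C-
8 | Math 101 | B+
9 | Music 101 | D
10 | Art 101 | D
11 | Art 101 | B
12 | Biology 201 | A-
13 | Math 101 | B-
14 | Music 101 | C
15 | Calculus 201 | C-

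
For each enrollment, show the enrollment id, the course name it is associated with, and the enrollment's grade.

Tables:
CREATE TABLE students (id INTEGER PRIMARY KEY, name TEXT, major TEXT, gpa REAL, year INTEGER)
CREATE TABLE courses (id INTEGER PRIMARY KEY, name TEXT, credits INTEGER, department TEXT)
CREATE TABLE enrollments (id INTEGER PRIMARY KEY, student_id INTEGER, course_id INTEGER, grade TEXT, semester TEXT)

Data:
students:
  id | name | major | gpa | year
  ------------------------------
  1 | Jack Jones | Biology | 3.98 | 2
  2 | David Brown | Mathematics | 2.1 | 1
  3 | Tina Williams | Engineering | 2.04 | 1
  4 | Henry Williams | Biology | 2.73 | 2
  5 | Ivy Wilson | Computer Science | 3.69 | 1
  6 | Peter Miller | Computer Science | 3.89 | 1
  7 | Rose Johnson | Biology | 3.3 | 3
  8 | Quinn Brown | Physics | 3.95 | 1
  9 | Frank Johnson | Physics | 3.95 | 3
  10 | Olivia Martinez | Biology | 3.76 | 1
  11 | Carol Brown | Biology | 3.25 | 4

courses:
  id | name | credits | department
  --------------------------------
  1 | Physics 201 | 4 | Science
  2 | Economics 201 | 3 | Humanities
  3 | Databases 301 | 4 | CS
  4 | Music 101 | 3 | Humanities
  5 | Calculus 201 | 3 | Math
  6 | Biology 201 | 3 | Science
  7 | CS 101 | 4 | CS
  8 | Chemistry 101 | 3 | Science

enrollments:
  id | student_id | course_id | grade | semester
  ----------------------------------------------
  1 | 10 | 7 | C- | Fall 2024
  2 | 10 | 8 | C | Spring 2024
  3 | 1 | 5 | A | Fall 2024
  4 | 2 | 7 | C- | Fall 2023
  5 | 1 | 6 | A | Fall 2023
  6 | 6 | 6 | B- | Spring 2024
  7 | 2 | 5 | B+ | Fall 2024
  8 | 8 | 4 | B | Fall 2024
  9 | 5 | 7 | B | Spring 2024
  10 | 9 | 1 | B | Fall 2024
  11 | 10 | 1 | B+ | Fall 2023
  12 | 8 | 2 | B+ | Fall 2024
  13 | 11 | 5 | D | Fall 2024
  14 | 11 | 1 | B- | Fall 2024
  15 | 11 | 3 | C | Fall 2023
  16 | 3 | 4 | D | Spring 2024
SELECT c.id, p.name AS course, c.grade FROM enrollments c JOIN courses p ON c.course_id = p.id

Execution result:
id | course | grade
1 | CS 101 | C-
2 | Chemistry 101 | C
3 | Calculus 201 | A
4 | CS 101 | C-
5 | Biology 201 | A
6 | Biology 201 | B-
7 | Calculus 201 | B+
8 | Music 101 | B
9 | CS 101 | B
10 | Physics 201 | B
11 | Physics 201 | B+
12 | Economics 201 | B+
13 | Calculus 201 | D
14 | Physics 201 | B-
15 | Databases 301 | C
16 | Music 101 | D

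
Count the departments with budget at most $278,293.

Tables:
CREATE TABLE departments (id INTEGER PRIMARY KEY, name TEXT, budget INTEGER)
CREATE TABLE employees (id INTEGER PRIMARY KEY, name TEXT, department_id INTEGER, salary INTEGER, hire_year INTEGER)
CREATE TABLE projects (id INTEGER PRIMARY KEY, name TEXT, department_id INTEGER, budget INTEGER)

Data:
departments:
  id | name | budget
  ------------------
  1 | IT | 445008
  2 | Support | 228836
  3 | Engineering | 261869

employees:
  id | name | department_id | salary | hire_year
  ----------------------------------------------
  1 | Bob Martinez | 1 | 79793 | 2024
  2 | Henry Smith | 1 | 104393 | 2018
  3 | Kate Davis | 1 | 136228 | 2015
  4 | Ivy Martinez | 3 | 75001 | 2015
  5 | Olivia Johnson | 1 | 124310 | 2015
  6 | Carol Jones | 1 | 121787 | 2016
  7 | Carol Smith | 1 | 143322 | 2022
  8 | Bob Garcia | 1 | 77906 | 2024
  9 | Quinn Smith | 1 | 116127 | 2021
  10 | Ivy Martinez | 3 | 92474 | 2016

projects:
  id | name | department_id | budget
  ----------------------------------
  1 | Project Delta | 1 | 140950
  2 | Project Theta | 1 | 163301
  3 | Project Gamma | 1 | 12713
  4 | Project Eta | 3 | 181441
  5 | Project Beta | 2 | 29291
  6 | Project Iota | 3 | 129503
SELECT COUNT(*) FROM departments WHERE budget <= 278293

Execution result:
2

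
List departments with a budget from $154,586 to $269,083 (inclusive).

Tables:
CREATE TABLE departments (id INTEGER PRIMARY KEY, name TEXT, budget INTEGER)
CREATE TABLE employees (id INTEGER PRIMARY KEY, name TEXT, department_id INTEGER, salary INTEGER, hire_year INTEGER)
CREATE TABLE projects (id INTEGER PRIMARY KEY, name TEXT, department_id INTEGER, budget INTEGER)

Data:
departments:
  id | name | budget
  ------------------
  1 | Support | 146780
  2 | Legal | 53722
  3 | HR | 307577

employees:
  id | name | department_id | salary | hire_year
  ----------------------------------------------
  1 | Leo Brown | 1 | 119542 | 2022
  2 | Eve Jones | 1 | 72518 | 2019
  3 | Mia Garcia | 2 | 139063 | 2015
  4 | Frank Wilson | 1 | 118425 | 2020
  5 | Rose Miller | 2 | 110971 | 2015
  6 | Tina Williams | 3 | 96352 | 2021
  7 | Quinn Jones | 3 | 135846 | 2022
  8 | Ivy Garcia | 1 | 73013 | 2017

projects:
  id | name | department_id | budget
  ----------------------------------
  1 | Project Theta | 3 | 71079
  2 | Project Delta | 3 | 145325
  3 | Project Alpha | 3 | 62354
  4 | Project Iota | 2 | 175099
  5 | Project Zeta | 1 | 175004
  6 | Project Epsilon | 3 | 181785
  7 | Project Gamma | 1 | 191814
SELECT name, budget FROM departments WHERE budget BETWEEN 154586 AND 269083

Execution result:
(no rows)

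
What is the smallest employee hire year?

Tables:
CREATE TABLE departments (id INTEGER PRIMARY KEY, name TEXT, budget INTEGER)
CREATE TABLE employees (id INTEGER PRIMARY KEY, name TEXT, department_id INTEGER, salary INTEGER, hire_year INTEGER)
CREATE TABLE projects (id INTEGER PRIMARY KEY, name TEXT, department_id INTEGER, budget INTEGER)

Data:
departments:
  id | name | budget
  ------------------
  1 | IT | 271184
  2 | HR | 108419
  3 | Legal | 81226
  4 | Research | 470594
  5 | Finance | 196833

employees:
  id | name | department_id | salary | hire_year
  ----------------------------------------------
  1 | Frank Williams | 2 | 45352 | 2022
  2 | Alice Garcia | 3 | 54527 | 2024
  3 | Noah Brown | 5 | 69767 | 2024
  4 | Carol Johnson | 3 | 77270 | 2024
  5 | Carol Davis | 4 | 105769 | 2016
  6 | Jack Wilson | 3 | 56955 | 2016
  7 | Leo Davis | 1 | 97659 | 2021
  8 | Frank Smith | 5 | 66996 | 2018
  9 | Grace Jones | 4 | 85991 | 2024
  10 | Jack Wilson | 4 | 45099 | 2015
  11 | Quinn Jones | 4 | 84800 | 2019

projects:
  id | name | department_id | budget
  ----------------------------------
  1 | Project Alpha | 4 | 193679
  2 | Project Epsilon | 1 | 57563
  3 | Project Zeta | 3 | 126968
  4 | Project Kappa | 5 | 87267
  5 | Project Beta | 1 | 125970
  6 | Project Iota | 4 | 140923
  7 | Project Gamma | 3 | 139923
SELECT MIN(hire_year) FROM employees

Execution result:
2015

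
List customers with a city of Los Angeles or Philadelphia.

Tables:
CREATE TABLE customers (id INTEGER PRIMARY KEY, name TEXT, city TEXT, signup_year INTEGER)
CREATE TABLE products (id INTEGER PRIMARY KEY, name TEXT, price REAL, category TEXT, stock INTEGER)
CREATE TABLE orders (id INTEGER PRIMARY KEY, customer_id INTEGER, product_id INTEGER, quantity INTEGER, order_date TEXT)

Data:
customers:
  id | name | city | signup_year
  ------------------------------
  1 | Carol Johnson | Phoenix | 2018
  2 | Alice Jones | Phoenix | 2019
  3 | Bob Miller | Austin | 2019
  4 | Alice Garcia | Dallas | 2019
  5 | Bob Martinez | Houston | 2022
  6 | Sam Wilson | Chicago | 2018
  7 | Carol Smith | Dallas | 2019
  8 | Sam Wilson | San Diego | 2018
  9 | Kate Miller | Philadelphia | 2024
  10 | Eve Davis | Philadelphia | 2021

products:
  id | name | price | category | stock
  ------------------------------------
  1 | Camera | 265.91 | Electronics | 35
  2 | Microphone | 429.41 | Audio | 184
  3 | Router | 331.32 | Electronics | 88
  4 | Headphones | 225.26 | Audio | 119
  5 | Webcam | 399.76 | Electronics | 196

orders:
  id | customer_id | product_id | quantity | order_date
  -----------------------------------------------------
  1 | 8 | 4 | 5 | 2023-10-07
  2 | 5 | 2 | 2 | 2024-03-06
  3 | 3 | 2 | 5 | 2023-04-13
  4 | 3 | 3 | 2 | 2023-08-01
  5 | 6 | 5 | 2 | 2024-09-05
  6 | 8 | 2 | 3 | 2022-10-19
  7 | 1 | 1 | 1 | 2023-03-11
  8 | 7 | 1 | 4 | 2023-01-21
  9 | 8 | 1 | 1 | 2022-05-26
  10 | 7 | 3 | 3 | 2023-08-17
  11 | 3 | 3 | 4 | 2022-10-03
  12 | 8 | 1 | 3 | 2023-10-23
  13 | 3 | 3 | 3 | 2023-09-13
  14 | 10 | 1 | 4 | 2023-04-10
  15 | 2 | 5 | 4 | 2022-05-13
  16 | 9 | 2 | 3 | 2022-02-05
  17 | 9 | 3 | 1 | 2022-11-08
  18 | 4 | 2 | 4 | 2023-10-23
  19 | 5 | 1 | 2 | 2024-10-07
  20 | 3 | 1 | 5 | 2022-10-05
SELECT name, city FROM customers WHERE city IN ('Los Angeles', 'Philadelphia')

Execution result:
name | city
Kate Miller | Philadelphia
Eve Davis | Philadelphia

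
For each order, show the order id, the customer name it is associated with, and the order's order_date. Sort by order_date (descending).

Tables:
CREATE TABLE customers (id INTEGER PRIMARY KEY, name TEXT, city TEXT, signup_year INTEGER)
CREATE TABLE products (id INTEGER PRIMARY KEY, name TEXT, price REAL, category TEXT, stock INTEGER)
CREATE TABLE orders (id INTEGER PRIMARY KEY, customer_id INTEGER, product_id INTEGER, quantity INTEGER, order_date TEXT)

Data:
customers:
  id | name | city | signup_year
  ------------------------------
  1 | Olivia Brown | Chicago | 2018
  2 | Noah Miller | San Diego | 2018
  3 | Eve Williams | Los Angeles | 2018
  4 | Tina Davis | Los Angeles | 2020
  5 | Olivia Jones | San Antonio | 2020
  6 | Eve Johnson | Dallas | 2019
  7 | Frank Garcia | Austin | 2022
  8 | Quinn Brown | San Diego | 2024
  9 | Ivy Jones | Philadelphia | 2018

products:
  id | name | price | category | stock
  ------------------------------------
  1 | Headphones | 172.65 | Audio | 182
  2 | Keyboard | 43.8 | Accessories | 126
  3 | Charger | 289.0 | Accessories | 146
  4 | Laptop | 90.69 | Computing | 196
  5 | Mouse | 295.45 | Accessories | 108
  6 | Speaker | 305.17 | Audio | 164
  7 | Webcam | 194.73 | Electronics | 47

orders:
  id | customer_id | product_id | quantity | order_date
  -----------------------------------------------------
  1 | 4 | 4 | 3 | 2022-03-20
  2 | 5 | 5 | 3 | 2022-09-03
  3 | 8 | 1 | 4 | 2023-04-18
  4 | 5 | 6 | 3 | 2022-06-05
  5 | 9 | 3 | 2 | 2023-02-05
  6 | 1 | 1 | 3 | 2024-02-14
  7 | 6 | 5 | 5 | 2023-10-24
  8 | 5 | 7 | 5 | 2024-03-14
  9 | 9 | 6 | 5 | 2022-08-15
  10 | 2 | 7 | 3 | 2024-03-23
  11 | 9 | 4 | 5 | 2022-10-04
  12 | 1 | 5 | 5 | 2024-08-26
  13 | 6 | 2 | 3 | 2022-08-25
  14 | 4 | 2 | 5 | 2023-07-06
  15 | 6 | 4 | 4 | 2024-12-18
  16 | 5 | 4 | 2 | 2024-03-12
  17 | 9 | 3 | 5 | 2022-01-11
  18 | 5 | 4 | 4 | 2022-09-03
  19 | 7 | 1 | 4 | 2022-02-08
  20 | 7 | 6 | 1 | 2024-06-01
SELECT c.id, p.name AS customer, c.order_date FROM orders c JOIN customers p ON c.customer_id = p.id ORDER BY c.order_date DESC

Execution result:
id | customer | order_date
15 | Eve Johnson | 2024-12-18
12 | Olivia Brown | 2024-08-26
20 | Frank Garcia | 2024-06-01
10 | Noah Miller | 2024-03-23
8 | Olivia Jones | 2024-03-14
16 | Olivia Jones | 2024-03-12
6 | Olivia Brown | 2024-02-14
7 | Eve Johnson | 2023-10-24
14 | Tina Davis | 2023-07-06
3 | Quinn Brown | 2023-04-18
5 | Ivy Jones | 2023-02-05
11 | Ivy Jones | 2022-10-04
2 | Olivia Jones | 2022-09-03
18 | Olivia Jones | 2022-09-03
13 | Eve Johnson | 2022-08-25
9 | Ivy Jones | 2022-08-15
4 | Olivia Jones | 2022-06-05
1 | Tina Davis | 2022-03-20
19 | Frank Garcia | 2022-02-08
17 | Ivy Jones | 2022-01-11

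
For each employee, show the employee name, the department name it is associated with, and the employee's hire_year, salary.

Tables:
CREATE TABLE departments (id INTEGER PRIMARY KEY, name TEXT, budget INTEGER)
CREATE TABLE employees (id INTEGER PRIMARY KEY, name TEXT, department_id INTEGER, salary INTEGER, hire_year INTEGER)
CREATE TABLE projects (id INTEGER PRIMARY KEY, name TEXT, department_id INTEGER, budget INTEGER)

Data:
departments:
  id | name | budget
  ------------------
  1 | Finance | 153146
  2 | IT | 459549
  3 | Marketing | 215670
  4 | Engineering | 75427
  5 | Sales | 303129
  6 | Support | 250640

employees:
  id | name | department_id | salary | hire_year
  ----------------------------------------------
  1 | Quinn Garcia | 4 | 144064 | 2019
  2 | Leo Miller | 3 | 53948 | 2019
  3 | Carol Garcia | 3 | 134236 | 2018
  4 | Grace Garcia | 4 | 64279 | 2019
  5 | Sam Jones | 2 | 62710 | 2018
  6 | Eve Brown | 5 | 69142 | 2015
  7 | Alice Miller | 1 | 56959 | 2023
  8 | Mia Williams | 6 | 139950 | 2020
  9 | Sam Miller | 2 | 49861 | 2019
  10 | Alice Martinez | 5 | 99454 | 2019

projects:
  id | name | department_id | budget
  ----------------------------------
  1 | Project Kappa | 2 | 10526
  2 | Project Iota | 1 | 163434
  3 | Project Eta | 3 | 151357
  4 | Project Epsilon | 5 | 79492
SELECT c.name, p.name AS department, c.hire_year, c.salary FROM employees c JOIN departments p ON c.department_id = p.id

Execution result:
name | department | hire_year | salary
Quinn Garcia | Engineering | 2019 | 144064
Leo Miller | Marketing | 2019 | 53948
Carol Garcia | Marketing | 2018 | 134236
Grace Garcia | Engineering | 2019 | 64279
Sam Jones | IT | 2018 | 62710
Eve Brown | Sales | 2015 | 69142
Alice Miller | Finance | 2023 | 56959
Mia Williams | Support | 2020 | 139950
Sam Miller | IT | 2019 | 49861
Alice Martinez | Sales | 2019 | 99454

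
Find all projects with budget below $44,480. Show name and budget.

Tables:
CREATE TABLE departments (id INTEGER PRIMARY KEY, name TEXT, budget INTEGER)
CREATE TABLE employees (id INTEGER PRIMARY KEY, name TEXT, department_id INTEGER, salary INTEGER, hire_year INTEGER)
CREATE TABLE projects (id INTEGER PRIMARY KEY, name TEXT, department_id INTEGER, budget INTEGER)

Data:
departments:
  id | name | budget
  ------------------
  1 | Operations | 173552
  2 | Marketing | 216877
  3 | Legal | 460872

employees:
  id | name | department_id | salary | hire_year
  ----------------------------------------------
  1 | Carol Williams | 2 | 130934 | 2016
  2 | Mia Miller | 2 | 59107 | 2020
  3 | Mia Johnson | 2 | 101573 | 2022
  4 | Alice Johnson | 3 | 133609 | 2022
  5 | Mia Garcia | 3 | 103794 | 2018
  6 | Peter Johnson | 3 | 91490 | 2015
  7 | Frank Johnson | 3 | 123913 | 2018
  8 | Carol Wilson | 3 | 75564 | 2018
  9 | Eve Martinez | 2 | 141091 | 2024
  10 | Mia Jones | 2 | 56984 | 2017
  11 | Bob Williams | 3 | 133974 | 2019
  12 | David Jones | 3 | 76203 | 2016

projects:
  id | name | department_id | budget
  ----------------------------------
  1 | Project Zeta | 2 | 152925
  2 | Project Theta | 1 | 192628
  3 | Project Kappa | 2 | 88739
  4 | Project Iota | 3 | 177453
SELECT name, budget FROM projects WHERE budget < 44480

Execution result:
(no rows)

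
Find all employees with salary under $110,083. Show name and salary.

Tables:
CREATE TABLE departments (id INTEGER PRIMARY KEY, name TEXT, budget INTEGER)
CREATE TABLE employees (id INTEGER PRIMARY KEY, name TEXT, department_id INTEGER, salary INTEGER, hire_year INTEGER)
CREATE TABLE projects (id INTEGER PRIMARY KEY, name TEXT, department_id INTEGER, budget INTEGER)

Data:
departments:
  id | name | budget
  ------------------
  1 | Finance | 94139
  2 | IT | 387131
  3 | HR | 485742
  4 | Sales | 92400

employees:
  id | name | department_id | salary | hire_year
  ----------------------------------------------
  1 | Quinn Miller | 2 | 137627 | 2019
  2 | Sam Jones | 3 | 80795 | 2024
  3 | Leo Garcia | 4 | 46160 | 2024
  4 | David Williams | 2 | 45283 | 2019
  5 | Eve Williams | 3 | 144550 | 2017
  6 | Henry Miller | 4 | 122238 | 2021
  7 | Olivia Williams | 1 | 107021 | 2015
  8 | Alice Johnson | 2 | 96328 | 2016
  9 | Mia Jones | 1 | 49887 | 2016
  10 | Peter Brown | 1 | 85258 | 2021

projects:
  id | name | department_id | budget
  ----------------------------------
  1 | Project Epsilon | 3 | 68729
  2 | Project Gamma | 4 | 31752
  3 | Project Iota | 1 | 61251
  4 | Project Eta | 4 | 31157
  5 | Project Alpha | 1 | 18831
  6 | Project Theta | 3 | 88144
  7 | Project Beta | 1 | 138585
SELECT name, salary FROM employees WHERE salary < 110083

Execution result:
name | salary
Sam Jones | 80795
Leo Garcia | 46160
David Williams | 45283
Olivia Williams | 107021
Alice Johnson | 96328
Mia Jones | 49887
Peter Brown | 85258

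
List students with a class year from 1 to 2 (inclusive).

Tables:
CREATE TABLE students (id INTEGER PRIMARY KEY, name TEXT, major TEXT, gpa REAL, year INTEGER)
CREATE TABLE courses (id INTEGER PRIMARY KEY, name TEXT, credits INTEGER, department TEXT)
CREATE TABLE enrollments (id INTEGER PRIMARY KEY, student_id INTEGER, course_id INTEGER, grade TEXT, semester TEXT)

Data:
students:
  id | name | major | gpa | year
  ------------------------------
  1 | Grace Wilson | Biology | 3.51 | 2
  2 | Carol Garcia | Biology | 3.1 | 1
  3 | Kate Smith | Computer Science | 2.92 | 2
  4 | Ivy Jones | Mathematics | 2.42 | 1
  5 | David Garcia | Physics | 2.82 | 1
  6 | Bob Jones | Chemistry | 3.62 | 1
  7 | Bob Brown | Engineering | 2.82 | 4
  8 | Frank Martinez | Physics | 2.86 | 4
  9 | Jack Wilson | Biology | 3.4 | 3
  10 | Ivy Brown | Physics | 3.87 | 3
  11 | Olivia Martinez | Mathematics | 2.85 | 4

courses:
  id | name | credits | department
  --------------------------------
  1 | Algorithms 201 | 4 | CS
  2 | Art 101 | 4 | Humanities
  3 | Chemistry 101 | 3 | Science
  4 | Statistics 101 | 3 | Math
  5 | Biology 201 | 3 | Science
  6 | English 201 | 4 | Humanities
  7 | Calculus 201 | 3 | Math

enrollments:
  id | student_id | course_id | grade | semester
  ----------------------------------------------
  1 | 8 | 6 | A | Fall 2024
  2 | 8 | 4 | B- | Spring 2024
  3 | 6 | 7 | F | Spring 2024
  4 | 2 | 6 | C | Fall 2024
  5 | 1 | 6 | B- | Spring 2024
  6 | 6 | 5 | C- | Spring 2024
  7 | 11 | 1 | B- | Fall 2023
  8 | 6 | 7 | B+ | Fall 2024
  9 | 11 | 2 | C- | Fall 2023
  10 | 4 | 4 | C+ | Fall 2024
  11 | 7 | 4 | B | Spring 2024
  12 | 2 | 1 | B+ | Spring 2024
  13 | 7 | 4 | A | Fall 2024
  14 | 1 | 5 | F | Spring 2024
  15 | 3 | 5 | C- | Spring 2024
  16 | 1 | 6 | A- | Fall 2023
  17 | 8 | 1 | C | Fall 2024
SELECT name, year FROM students WHERE year BETWEEN 1 AND 2

Execution result:
name | year
Grace Wilson | 2
Carol Garcia | 1
Kate Smith | 2
Ivy Jones | 1
David Garcia | 1
Bob Jones | 1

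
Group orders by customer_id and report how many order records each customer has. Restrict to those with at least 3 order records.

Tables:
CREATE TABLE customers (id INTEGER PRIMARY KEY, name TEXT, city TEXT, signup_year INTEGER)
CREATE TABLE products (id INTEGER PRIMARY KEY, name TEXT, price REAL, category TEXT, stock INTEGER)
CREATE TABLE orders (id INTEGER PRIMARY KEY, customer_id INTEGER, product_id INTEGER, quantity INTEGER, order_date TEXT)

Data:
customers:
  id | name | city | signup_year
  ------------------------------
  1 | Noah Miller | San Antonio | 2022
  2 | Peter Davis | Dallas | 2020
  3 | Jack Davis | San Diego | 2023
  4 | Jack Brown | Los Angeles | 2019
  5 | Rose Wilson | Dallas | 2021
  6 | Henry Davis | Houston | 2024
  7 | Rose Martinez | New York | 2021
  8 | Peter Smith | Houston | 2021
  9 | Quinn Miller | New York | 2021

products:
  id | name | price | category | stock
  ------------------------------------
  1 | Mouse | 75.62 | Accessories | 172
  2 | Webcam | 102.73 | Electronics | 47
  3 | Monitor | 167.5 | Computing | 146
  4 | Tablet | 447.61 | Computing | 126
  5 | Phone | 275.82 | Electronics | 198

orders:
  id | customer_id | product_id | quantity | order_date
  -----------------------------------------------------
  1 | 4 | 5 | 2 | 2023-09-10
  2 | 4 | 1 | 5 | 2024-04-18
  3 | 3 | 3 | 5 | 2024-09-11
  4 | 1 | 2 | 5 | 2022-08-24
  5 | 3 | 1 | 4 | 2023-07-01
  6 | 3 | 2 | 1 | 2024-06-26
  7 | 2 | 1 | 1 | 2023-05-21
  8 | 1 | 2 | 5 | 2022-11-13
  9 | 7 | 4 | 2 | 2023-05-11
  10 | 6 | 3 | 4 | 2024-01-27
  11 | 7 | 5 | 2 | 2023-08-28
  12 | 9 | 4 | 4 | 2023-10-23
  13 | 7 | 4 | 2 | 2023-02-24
SELECT customer_id, COUNT(*) AS order_count FROM orders GROUP BY customer_id HAVING COUNT(*) >= 3

Execution result:
customer_id | order_count
3 | 3
7 | 3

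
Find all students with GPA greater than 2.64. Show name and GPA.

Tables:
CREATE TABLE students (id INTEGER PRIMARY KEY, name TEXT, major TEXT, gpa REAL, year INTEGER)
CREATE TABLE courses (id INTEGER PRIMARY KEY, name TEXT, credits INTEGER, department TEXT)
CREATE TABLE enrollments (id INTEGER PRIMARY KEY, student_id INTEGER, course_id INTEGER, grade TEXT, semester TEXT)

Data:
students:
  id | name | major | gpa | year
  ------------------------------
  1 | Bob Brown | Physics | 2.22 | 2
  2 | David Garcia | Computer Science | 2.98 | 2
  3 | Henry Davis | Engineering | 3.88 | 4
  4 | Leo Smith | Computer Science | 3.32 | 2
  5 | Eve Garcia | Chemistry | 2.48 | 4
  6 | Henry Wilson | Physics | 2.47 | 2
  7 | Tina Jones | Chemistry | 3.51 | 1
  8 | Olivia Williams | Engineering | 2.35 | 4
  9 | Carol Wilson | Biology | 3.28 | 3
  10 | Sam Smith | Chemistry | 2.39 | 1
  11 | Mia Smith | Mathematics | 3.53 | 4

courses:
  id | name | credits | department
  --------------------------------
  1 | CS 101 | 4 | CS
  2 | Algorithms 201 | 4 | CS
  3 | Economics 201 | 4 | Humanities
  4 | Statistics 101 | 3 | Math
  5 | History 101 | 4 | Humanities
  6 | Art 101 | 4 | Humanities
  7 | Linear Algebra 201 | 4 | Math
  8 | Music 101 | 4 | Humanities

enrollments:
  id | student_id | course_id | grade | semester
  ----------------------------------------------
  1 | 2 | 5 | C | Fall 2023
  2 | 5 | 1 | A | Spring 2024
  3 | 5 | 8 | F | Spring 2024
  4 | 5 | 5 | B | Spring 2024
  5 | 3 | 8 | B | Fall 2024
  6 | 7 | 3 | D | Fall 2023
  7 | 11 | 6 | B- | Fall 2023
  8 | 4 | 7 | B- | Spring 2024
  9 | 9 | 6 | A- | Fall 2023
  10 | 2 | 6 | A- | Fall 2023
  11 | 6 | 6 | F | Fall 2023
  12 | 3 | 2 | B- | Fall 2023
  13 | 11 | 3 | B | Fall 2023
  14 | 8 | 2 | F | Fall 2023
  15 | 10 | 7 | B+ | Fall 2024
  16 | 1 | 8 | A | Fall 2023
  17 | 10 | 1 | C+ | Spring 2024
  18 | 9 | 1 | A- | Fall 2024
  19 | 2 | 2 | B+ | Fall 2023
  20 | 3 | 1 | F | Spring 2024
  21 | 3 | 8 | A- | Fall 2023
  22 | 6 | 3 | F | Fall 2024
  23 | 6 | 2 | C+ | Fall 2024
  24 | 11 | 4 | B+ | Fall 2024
SELECT name, gpa FROM students WHERE gpa > 2.64

Execution result:
name | gpa
David Garcia | 2.98
Henry Davis | 3.88
Leo Smith | 3.32
Tina Jones | 3.51
Carol Wilson | 3.28
Mia Smith | 3.53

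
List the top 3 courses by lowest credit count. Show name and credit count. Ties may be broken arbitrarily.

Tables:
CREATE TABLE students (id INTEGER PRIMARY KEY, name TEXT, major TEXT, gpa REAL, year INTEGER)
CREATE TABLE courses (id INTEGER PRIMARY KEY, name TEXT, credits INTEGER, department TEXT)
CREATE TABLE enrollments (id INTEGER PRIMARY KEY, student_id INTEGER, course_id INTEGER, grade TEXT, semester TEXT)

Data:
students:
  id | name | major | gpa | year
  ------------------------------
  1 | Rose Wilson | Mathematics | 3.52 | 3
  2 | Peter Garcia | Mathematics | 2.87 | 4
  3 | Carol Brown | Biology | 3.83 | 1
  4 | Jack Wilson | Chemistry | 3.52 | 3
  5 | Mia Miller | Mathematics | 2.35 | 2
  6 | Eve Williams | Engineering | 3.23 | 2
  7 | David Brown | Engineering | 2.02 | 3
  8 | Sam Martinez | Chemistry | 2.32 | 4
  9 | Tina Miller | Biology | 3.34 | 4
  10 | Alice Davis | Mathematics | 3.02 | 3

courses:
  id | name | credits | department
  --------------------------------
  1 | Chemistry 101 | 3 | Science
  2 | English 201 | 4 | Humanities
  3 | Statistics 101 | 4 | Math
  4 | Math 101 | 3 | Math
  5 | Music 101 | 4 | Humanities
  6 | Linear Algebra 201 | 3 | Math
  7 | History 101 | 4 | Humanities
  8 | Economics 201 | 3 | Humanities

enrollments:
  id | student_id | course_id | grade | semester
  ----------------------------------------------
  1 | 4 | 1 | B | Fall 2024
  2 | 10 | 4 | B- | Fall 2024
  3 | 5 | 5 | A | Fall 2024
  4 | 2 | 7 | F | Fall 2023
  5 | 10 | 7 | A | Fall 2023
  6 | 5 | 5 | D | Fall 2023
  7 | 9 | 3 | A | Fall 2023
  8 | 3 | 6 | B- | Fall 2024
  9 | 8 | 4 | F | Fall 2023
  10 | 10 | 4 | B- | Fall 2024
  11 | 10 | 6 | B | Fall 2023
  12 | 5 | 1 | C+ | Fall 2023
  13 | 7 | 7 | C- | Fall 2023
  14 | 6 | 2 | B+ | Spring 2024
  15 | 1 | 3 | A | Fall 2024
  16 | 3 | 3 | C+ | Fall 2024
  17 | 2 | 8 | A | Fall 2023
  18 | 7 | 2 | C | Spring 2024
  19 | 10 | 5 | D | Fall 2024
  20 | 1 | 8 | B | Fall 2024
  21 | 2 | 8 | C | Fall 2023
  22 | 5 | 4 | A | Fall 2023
SELECT name, credits FROM courses ORDER BY credits ASC LIMIT 3

Execution result:
name | credits
Chemistry 101 | 3
Math 101 | 3
Linear Algebra 201 | 3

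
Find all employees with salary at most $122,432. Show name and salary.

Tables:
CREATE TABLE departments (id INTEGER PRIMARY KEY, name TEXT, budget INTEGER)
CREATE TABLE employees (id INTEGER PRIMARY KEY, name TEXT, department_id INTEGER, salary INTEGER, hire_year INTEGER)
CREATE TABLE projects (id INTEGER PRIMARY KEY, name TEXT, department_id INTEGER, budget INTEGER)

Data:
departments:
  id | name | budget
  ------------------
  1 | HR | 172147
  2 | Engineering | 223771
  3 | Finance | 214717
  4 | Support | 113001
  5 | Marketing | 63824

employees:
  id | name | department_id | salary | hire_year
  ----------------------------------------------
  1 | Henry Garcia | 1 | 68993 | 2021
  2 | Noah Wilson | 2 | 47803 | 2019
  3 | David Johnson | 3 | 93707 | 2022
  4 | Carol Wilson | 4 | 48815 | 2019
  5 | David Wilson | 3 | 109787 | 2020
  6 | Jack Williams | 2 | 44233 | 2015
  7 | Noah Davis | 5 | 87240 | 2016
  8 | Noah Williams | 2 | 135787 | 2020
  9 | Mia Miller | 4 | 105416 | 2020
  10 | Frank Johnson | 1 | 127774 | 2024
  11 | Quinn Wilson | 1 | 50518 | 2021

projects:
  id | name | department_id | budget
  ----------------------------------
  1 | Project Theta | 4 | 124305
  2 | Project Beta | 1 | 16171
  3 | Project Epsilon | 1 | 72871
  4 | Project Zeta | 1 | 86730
SELECT name, salary FROM employees WHERE salary <= 122432

Execution result:
name | salary
Henry Garcia | 68993
Noah Wilson | 47803
David Johnson | 93707
Carol Wilson | 48815
David Wilson | 109787
Jack Williams | 44233
Noah Davis | 87240
Mia Miller | 105416
Quinn Wilson | 50518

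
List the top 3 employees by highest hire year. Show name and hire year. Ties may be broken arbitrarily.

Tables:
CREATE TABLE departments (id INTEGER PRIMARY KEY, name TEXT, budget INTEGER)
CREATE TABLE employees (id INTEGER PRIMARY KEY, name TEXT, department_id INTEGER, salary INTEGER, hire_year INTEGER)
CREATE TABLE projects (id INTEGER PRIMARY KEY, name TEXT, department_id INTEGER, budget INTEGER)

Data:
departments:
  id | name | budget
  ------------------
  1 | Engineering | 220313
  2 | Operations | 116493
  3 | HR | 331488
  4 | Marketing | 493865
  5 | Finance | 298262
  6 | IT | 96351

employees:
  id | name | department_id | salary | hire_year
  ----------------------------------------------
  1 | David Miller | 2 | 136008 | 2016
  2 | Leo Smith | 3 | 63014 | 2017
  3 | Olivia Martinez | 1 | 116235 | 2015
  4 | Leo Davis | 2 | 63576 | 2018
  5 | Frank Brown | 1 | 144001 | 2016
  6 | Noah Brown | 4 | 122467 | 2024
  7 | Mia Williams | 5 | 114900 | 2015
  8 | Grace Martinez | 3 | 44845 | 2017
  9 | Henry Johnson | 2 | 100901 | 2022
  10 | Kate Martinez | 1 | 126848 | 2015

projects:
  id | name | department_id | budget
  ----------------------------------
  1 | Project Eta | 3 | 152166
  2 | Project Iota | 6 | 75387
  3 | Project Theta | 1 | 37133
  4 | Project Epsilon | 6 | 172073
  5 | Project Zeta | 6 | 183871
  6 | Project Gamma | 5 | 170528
SELECT name, hire_year FROM employees ORDER BY hire_year DESC LIMIT 3

Execution result:
name | hire_year
Noah Brown | 2024
Henry Johnson | 2022
Leo Davis | 2018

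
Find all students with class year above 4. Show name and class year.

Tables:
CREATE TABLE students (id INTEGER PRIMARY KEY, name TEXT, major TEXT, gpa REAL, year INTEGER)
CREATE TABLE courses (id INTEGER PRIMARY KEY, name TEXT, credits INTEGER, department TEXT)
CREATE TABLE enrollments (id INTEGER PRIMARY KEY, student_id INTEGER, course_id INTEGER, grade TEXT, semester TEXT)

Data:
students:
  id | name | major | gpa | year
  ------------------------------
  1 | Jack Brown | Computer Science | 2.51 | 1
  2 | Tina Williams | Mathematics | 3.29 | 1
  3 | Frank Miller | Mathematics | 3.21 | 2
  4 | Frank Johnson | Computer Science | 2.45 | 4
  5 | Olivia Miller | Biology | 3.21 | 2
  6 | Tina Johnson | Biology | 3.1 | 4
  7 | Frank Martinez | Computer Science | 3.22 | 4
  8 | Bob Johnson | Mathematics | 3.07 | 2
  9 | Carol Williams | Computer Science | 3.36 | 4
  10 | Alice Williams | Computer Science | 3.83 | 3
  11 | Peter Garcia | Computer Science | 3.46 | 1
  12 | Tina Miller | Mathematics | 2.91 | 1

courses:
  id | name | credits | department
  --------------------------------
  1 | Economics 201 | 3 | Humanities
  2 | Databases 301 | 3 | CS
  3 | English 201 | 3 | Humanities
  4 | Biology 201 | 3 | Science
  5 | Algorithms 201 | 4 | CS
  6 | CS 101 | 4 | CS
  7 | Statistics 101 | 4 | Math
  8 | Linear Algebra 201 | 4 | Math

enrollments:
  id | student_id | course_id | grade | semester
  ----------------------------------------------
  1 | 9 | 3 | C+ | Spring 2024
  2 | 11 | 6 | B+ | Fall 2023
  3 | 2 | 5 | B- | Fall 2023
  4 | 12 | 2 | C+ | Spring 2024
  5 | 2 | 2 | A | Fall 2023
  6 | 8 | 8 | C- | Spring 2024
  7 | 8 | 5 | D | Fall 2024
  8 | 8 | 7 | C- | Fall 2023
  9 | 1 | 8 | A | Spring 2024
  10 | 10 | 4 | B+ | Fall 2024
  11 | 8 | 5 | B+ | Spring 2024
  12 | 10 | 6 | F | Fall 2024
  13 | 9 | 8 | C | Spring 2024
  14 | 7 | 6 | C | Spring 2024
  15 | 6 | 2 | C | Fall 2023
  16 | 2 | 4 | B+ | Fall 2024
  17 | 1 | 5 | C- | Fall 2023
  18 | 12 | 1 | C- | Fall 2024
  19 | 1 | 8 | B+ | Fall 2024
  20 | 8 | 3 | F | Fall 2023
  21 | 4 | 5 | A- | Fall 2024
SELECT name, year FROM students WHERE year > 4

Execution result:
(no rows)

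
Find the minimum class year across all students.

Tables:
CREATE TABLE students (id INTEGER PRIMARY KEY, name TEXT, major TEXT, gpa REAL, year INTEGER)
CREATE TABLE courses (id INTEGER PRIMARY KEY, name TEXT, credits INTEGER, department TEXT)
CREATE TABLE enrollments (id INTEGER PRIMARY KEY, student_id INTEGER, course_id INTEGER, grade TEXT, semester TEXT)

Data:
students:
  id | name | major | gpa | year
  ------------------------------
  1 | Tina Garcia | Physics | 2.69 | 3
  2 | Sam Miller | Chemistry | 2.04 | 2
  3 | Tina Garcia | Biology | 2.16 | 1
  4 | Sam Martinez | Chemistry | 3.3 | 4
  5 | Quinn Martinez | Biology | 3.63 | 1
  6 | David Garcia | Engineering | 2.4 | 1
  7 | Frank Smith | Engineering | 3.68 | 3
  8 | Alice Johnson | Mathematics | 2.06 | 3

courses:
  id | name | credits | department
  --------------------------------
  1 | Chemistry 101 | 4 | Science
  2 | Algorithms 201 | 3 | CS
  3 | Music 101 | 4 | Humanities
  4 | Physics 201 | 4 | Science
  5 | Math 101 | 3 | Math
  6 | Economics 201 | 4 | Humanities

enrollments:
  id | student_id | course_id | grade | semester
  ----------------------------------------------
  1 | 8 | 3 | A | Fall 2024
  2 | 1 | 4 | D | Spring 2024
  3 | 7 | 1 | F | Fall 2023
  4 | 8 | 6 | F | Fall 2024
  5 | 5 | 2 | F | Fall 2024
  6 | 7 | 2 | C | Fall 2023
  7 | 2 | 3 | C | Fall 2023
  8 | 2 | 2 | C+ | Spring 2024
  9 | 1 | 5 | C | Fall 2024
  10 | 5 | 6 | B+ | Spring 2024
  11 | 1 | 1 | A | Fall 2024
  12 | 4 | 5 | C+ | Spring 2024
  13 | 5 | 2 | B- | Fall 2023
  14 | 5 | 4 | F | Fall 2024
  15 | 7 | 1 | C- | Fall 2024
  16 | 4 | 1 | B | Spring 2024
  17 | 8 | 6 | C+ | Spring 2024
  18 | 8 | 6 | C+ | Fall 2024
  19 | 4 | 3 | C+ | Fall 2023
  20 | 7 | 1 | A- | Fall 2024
SELECT MIN(year) FROM students

Execution result:
1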